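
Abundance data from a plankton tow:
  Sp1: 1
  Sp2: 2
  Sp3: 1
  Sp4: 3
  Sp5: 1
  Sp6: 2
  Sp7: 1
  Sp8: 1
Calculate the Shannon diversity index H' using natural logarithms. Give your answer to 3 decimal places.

Total N = 1+2+1+3+1+2+1+1 = 12, so the proportions are 0.08333, 0.16667, 0.08333, 0.25, 0.08333, 0.16667, 0.08333, 0.08333 (working shown to 5 dp, full precision carried).
Each pᵢ ln pᵢ term: 0.08333×(-2.48491)=-0.20708, 0.16667×(-1.79176)=-0.29863, 0.08333×(-2.48491)=-0.20708, 0.25×(-1.38629)=-0.34657, 0.08333×(-2.48491)=-0.20708, 0.16667×(-1.79176)=-0.29863, 0.08333×(-2.48491)=-0.20708, 0.08333×(-2.48491)=-0.20708.
Sum = -1.97920, so H' = 1.979.

1.979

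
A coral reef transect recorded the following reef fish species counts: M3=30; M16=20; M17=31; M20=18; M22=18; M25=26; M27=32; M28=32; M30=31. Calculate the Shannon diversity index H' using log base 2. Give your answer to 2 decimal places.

Total N = 30+20+31+18+18+26+32+32+31 = 238, so the proportions are 0.1261, 0.084, 0.1303, 0.0756, 0.0756, 0.1092, 0.1345, 0.1345, 0.1303 (working shown to 4 dp, full precision carried).
Each pᵢ log₂ pᵢ term: 0.1261×(-2.9879)=-0.3766, 0.084×(-3.5729)=-0.3002, 0.1303×(-2.9406)=-0.3830, 0.0756×(-3.7249)=-0.2817, 0.0756×(-3.7249)=-0.2817, 0.1092×(-3.1944)=-0.3490, 0.1345×(-2.8948)=-0.3892, 0.1345×(-2.8948)=-0.3892, 0.1303×(-2.9406)=-0.3830.
Sum = -3.1337, so H' = 3.13.

3.13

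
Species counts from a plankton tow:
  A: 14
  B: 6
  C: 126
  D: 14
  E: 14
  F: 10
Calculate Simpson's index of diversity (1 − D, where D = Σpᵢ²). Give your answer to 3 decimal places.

0.510

Total N = 14+6+126+14+14+10 = 184, so the proportions are 0.07609, 0.03261, 0.68478, 0.07609, 0.07609, 0.05435 (working shown to 5 dp, full precision carried).
D = 0.07609² + 0.03261² + 0.68478² + 0.07609² + 0.07609² + 0.05435² = 0.00579 + 0.00106 + 0.46893 + 0.00579 + 0.00579 + 0.00295 = 0.49031.
So 1 − D = 0.50969, i.e. 0.510 to 3 decimal places.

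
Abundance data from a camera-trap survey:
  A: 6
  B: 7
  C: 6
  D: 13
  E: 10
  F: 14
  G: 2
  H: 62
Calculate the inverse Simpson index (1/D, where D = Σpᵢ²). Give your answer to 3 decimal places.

Total N = 6+7+6+13+10+14+2+62 = 120, so the proportions are 0.05, 0.0583333, 0.05, 0.1083333, 0.0833333, 0.1166667, 0.0166667, 0.5166667 (working shown to 7 dp, full precision carried).
D = 0.05² + 0.0583333² + 0.05² + 0.1083333² + 0.0833333² + 0.1166667² + 0.0166667² + 0.5166667² = 0.0025000 + 0.0034028 + 0.0025000 + 0.0117361 + 0.0069444 + 0.0136111 + 0.0002778 + 0.2669444 = 0.3079167.
So 1/D = 3.24763, i.e. 3.248 to 3 decimal places.

3.248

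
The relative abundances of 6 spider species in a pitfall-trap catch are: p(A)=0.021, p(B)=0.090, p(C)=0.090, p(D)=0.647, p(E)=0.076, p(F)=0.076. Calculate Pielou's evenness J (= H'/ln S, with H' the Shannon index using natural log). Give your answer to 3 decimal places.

0.663

H' = −Σ pᵢ ln pᵢ = −((-0.08113) + (-0.21672) + (-0.21672) + (-0.28171) + (-0.19585) + (-0.19585)) = 1.18798 (working shown to 5 dp, full precision carried).
With S = 6 species, ln S = 1.79176, so J = 1.18798/1.79176 = 0.66302, i.e. 0.663 to 3 decimal places.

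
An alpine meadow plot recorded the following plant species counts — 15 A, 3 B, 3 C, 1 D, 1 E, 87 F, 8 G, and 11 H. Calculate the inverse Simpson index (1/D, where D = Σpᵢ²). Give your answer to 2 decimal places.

2.08

Total N = 15+3+3+1+1+87+8+11 = 129, so the proportions are 0.11628, 0.02326, 0.02326, 0.00775, 0.00775, 0.67442, 0.06202, 0.08527 (working shown to 5 dp, full precision carried).
D = 0.11628² + 0.02326² + 0.02326² + 0.00775² + 0.00775² + 0.67442² + 0.06202² + 0.08527² = 0.01352 + 0.00054 + 0.00054 + 0.00006 + 0.00006 + 0.45484 + 0.00385 + 0.00727 = 0.48068.
So 1/D = 2.0804, i.e. 2.08 to 2 decimal places.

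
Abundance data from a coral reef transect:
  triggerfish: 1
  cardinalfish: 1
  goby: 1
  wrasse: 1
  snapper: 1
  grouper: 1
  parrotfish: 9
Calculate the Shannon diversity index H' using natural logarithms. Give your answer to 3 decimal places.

Total N = 1+1+1+1+1+1+9 = 15, so the proportions are 0.06667, 0.06667, 0.06667, 0.06667, 0.06667, 0.06667, 0.6 (working shown to 5 dp, full precision carried).
Each pᵢ ln pᵢ term: 0.06667×(-2.70805)=-0.18054, 0.06667×(-2.70805)=-0.18054, 0.06667×(-2.70805)=-0.18054, 0.06667×(-2.70805)=-0.18054, 0.06667×(-2.70805)=-0.18054, 0.06667×(-2.70805)=-0.18054, 0.6×(-0.51083)=-0.30650.
Sum = -1.38972, so H' = 1.390.

1.390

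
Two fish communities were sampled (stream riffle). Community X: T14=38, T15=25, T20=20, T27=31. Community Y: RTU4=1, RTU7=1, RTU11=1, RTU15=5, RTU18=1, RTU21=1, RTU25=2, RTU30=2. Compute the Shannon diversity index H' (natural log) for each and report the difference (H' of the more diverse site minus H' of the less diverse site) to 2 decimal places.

0.51

Community X: N=114, proportions 0.3333, 0.2193, 0.1754, 0.2719, giving H' = 1.3584 (working shown to 4 dp, full precision carried).
Community Y: N=14, proportions 0.0714, 0.0714, 0.0714, 0.3571, 0.0714, 0.0714, 0.1429, 0.1429, giving H' = 1.8662.
Difference = |1.3584 − 1.8662| = 0.5078, i.e. 0.51 to 2 decimal places.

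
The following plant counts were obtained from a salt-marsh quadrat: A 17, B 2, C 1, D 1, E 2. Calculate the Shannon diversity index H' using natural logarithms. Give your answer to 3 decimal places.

0.921

Total N = 17+2+1+1+2 = 23, so the proportions are 0.73913, 0.08696, 0.04348, 0.04348, 0.08696 (working shown to 5 dp, full precision carried).
Each pᵢ ln pᵢ term: 0.73913×(-0.30228)=-0.22342, 0.08696×(-2.44235)=-0.21238, 0.04348×(-3.13549)=-0.13633, 0.04348×(-3.13549)=-0.13633, 0.08696×(-2.44235)=-0.21238.
Sum = -0.92083, so H' = 0.921.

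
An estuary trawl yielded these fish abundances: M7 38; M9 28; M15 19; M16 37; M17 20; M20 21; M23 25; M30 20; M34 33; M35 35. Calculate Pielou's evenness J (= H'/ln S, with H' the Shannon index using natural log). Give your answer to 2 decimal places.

Total N = 38+28+19+37+20+21+25+20+33+35 = 276, so the proportions are 0.1377, 0.1014, 0.0688, 0.1341, 0.0725, 0.0761, 0.0906, 0.0725, 0.1196, 0.1268 (working shown to 4 dp, full precision carried).
H' = −Σ pᵢ ln pᵢ = −((-0.2730) + (-0.2321) + (-0.1842) + (-0.2694) + (-0.1902) + (-0.1960) + (-0.2175) + (-0.1902) + (-0.2539) + (-0.2619)) = 2.2685.
With S = 10 species, ln S = 2.3026, so J = 2.2685/2.3026 = 0.9852, i.e. 0.99 to 2 decimal places.

0.99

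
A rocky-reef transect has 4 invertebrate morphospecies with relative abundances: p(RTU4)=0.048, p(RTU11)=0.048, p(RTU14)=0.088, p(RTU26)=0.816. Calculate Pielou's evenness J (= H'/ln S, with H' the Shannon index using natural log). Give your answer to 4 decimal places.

0.4842

H' = −Σ pᵢ ln pᵢ = −((-0.1457546) + (-0.1457546) + (-0.2138768) + (-0.1659262)) = 0.6713122 (working shown to 7 dp, full precision carried).
With S = 4 species, ln S = 1.3862944, so J = 0.6713122/1.3862944 = 0.4842494, i.e. 0.4842 to 4 decimal places.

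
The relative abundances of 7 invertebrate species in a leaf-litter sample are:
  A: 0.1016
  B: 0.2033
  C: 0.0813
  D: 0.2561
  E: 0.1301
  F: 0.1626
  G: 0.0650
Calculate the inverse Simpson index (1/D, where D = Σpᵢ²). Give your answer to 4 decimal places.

D = 0.1016² + 0.2033² + 0.0813² + 0.2561² + 0.1301² + 0.1626² + 0.065² = 0.01032256 + 0.04133089 + 0.00660969 + 0.06558721 + 0.01692601 + 0.02643876 + 0.00422500 = 0.17144012 (working shown to 8 dp, full precision carried).
So 1/D = 5.832940, i.e. 5.8329 to 4 decimal places.

5.8329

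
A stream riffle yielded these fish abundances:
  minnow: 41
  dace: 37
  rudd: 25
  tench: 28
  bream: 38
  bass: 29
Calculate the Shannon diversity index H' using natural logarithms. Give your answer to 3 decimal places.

Total N = 41+37+25+28+38+29 = 198, so the proportions are 0.20707, 0.18687, 0.12626, 0.14141, 0.19192, 0.14646 (working shown to 5 dp, full precision carried).
Each pᵢ ln pᵢ term: 0.20707×(-1.57469)=-0.32607, 0.18687×(-1.67735)=-0.31344, 0.12626×(-2.06939)=-0.26129, 0.14141×(-1.95606)=-0.27661, 0.19192×(-1.65068)=-0.31680, 0.14646×(-1.92097)=-0.28135.
Sum = -1.77557, so H' = 1.776.

1.776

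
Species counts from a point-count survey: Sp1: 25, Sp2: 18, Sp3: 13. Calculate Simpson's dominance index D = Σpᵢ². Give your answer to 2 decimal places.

0.36

Total N = 25+18+13 = 56, so the proportions are 0.4464, 0.3214, 0.2321 (working shown to 4 dp, full precision carried).
D = 0.4464² + 0.3214² + 0.2321² = 0.1993 + 0.1033 + 0.0539 = 0.3565.
To 2 decimal places, D = 0.36.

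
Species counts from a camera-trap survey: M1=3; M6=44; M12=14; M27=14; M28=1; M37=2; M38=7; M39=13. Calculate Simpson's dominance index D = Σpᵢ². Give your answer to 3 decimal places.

Total N = 3+44+14+14+1+2+7+13 = 98, so the proportions are 0.03061, 0.44898, 0.14286, 0.14286, 0.0102, 0.02041, 0.07143, 0.13265 (working shown to 5 dp, full precision carried).
D = 0.03061² + 0.44898² + 0.14286² + 0.14286² + 0.0102² + 0.02041² + 0.07143² + 0.13265² = 0.00094 + 0.20158 + 0.02041 + 0.02041 + 0.00010 + 0.00042 + 0.00510 + 0.01760 = 0.26656.
To 3 decimal places, D = 0.267.

0.267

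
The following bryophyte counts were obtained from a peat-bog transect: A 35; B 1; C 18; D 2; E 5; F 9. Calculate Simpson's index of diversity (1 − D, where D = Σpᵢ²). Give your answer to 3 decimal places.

Total N = 35+1+18+2+5+9 = 70, so the proportions are 0.5, 0.01429, 0.25714, 0.02857, 0.07143, 0.12857 (working shown to 5 dp, full precision carried).
D = 0.5² + 0.01429² + 0.25714² + 0.02857² + 0.07143² + 0.12857² = 0.25000 + 0.00020 + 0.06612 + 0.00082 + 0.00510 + 0.01653 = 0.33878.
So 1 − D = 0.66122, i.e. 0.661 to 3 decimal places.

0.661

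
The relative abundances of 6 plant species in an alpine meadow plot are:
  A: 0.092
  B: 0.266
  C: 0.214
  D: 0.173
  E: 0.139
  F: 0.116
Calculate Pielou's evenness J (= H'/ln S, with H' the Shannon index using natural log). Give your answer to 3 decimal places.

H' = −Σ pᵢ ln pᵢ = −((-0.21951) + (-0.35225) + (-0.32994) + (-0.30352) + (-0.27429) + (-0.24988)) = 1.72939 (working shown to 5 dp, full precision carried).
With S = 6 species, ln S = 1.79176, so J = 1.72939/1.79176 = 0.96519, i.e. 0.965 to 3 decimal places.

0.965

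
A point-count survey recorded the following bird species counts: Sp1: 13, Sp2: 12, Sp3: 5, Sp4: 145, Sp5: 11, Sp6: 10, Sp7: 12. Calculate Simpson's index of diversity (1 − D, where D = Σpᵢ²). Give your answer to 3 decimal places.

0.498

Total N = 13+12+5+145+11+10+12 = 208, so the proportions are 0.0625, 0.05769, 0.02404, 0.69712, 0.05288, 0.04808, 0.05769 (working shown to 5 dp, full precision carried).
D = 0.0625² + 0.05769² + 0.02404² + 0.69712² + 0.05288² + 0.04808² + 0.05769² = 0.00391 + 0.00333 + 0.00058 + 0.48597 + 0.00280 + 0.00231 + 0.00333 = 0.50222.
So 1 − D = 0.49778, i.e. 0.498 to 3 decimal places.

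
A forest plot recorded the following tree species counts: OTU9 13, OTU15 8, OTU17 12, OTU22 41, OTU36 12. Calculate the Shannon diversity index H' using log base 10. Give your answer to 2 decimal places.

Total N = 13+8+12+41+12 = 86, so the proportions are 0.1512, 0.093, 0.1395, 0.4767, 0.1395 (working shown to 4 dp, full precision carried).
Each pᵢ log₁₀ pᵢ term: 0.1512×(-0.8206)=-0.1240, 0.093×(-1.0314)=-0.0959, 0.1395×(-0.8553)=-0.1193, 0.4767×(-0.3217)=-0.1534, 0.1395×(-0.8553)=-0.1193.
Sum = -0.6121, so H' = 0.61.

0.61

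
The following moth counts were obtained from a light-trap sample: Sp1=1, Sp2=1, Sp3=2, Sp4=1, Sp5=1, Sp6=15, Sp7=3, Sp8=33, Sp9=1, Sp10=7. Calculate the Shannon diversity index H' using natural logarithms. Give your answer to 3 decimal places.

Total N = 1+1+2+1+1+15+3+33+1+7 = 65, so the proportions are 0.01538, 0.01538, 0.03077, 0.01538, 0.01538, 0.23077, 0.04615, 0.50769, 0.01538, 0.10769 (working shown to 5 dp, full precision carried).
Each pᵢ ln pᵢ term: 0.01538×(-4.17439)=-0.06422, 0.01538×(-4.17439)=-0.06422, 0.03077×(-3.48124)=-0.10712, 0.01538×(-4.17439)=-0.06422, 0.01538×(-4.17439)=-0.06422, 0.23077×(-1.46634)=-0.33839, 0.04615×(-3.07577)=-0.14196, 0.50769×(-0.67788)=-0.34415, 0.01538×(-4.17439)=-0.06422, 0.10769×(-2.22848)=-0.23999.
Sum = -1.49271, so H' = 1.493.

1.493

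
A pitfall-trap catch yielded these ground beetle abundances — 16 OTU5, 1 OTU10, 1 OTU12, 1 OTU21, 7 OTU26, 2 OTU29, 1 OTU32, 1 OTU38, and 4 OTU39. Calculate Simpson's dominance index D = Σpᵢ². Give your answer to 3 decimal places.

0.285

Total N = 16+1+1+1+7+2+1+1+4 = 34, so the proportions are 0.47059, 0.02941, 0.02941, 0.02941, 0.20588, 0.05882, 0.02941, 0.02941, 0.11765 (working shown to 5 dp, full precision carried).
D = 0.47059² + 0.02941² + 0.02941² + 0.02941² + 0.20588² + 0.05882² + 0.02941² + 0.02941² + 0.11765² = 0.22145 + 0.00087 + 0.00087 + 0.00087 + 0.04239 + 0.00346 + 0.00087 + 0.00087 + 0.01384 = 0.28547.
To 3 decimal places, D = 0.285.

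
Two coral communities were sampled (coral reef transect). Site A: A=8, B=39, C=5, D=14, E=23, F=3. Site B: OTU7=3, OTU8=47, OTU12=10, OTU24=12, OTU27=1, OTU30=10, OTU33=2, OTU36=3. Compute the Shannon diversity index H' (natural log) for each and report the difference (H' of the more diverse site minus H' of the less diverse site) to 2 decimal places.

Site A: N=92, proportions 0.087, 0.4239, 0.0543, 0.1522, 0.25, 0.0326, giving H' = 1.4792 (working shown to 4 dp, full precision carried).
Site B: N=88, proportions 0.0341, 0.5341, 0.1136, 0.1364, 0.0114, 0.1136, 0.0227, 0.0341, giving H' = 1.4682.
Difference = |1.4792 − 1.4682| = 0.0110, i.e. 0.01 to 2 decimal places.

0.01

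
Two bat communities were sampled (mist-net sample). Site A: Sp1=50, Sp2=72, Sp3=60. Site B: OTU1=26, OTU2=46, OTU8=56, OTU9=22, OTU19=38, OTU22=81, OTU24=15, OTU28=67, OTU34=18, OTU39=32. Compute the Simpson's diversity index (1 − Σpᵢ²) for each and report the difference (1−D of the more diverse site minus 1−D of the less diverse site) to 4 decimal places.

0.2133

Site A: N=182, proportions 0.274725, 0.395604, 0.32967, giving 1−D = 0.659341 (working shown to 6 dp, full precision carried).
Site B: N=401, proportions 0.064838, 0.114713, 0.139651, 0.054863, 0.094763, 0.201995, 0.037406, 0.167082, 0.044888, 0.0798, giving 1−D = 0.872644.
Difference = |0.659341 − 0.872644| = 0.213303, i.e. 0.2133 to 4 decimal places.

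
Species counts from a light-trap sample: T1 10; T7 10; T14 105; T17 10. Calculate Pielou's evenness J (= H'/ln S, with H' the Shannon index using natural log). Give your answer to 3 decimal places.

0.558

Total N = 10+10+105+10 = 135, so the proportions are 0.07407, 0.07407, 0.77778, 0.07407 (working shown to 5 dp, full precision carried).
H' = −Σ pᵢ ln pᵢ = −((-0.19279) + (-0.19279) + (-0.19547) + (-0.19279)) = 0.77384.
With S = 4 species, ln S = 1.38629, so J = 0.77384/1.38629 = 0.55821, i.e. 0.558 to 3 decimal places.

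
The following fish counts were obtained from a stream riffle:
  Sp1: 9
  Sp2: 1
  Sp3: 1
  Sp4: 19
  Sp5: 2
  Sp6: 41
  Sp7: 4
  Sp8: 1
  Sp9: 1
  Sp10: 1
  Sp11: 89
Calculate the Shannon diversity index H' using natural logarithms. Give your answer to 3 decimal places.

Total N = 9+1+1+19+2+41+4+1+1+1+89 = 169, so the proportions are 0.05325, 0.00592, 0.00592, 0.11243, 0.01183, 0.2426, 0.02367, 0.00592, 0.00592, 0.00592, 0.52663 (working shown to 5 dp, full precision carried).
Each pᵢ ln pᵢ term: 0.05325×(-2.93267)=-0.15618, 0.00592×(-5.12990)=-0.03035, 0.00592×(-5.12990)=-0.03035, 0.11243×(-2.18546)=-0.24570, 0.01183×(-4.43675)=-0.05251, 0.2426×(-1.41633)=-0.34361, 0.02367×(-3.74360)=-0.08861, 0.00592×(-5.12990)=-0.03035, 0.00592×(-5.12990)=-0.03035, 0.00592×(-5.12990)=-0.03035, 0.52663×(-0.64126)=-0.33771.
Sum = -1.37608, so H' = 1.376.

1.376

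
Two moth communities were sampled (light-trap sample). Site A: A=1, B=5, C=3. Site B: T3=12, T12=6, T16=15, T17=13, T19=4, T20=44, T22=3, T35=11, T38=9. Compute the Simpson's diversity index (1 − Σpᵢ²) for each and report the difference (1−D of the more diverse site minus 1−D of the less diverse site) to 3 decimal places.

Site A: N=9, proportions 0.11111, 0.55556, 0.33333, giving 1−D = 0.56790 (working shown to 5 dp, full precision carried).
Site B: N=117, proportions 0.10256, 0.05128, 0.12821, 0.11111, 0.03419, 0.37607, 0.02564, 0.09402, 0.07692, giving 1−D = 0.80006.
Difference = |0.56790 − 0.80006| = 0.23216, i.e. 0.232 to 3 decimal places.

0.232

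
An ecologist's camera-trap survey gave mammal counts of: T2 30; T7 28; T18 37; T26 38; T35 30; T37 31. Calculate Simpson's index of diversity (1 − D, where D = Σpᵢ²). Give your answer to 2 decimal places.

Total N = 30+28+37+38+30+31 = 194, so the proportions are 0.1546, 0.1443, 0.1907, 0.1959, 0.1546, 0.1598 (working shown to 4 dp, full precision carried).
D = 0.1546² + 0.1443² + 0.1907² + 0.1959² + 0.1546² + 0.1598² = 0.0239 + 0.0208 + 0.0364 + 0.0384 + 0.0239 + 0.0255 = 0.1689.
So 1 − D = 0.8311, i.e. 0.83 to 2 decimal places.

0.83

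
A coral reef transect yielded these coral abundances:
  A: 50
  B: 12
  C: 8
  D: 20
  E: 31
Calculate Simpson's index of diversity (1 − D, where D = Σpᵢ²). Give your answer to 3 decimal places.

Total N = 50+12+8+20+31 = 121, so the proportions are 0.41322, 0.09917, 0.06612, 0.16529, 0.2562 (working shown to 5 dp, full precision carried).
D = 0.41322² + 0.09917² + 0.06612² + 0.16529² + 0.2562² = 0.17075 + 0.00984 + 0.00437 + 0.02732 + 0.06564 = 0.27792.
So 1 − D = 0.72208, i.e. 0.722 to 3 decimal places.

0.722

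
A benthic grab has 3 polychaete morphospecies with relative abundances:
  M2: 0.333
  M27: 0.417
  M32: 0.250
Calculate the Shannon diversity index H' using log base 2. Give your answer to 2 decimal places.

Each pᵢ log₂ pᵢ term (working shown to 4 dp, full precision carried): 0.333×(-1.5864)=-0.5283, 0.417×(-1.2619)=-0.5262, 0.25×(-2.0000)=-0.5000.
Sum = -1.5545, so H' = 1.55.

1.55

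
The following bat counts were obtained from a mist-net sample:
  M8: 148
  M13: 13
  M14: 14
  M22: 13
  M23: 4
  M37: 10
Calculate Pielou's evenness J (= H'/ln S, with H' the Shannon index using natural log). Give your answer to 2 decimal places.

Total N = 148+13+14+13+4+10 = 202, so the proportions are 0.7327, 0.0644, 0.0693, 0.0644, 0.0198, 0.0495 (working shown to 4 dp, full precision carried).
H' = −Σ pᵢ ln pᵢ = −((-0.2279) + (-0.1766) + (-0.1850) + (-0.1766) + (-0.0777) + (-0.1488)) = 0.9925.
With S = 6 species, ln S = 1.7918, so J = 0.9925/1.7918 = 0.5539, i.e. 0.55 to 2 decimal places.

0.55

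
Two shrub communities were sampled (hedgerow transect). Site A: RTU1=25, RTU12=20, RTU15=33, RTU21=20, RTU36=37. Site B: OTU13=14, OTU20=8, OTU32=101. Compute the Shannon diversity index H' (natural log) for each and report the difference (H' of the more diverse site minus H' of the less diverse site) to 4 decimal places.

0.9903

Site A: N=135, proportions 0.18518519, 0.14814815, 0.24444444, 0.14814815, 0.27407407, giving H' = 1.57720145 (working shown to 8 dp, full precision carried).
Site B: N=123, proportions 0.11382114, 0.06504065, 0.82113821, giving H' = 0.58690381.
Difference = |1.57720145 − 0.58690381| = 0.99029764, i.e. 0.9903 to 4 decimal places.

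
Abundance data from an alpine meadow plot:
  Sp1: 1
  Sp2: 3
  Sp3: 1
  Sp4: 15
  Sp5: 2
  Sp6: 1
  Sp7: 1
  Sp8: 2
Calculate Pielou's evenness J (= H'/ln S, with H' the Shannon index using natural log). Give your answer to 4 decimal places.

Total N = 1+3+1+15+2+1+1+2 = 26, so the proportions are 0.038462, 0.115385, 0.038462, 0.576923, 0.076923, 0.038462, 0.038462, 0.076923 (working shown to 6 dp, full precision carried).
H' = −Σ pᵢ ln pᵢ = −((-0.125311) + (-0.249171) + (-0.125311) + (-0.317334) + (-0.197304) + (-0.125311) + (-0.125311) + (-0.197304)) = 1.462359.
With S = 8 species, ln S = 2.079442, so J = 1.462359/2.079442 = 0.703246, i.e. 0.7032 to 4 decimal places.

0.7032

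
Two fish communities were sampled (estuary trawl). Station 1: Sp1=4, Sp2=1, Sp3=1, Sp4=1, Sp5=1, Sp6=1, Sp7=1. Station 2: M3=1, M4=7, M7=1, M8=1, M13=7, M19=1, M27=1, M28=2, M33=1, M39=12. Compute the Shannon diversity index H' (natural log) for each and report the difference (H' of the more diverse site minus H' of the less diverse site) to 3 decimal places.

0.059

Station 1: N=10, proportions 0.4, 0.1, 0.1, 0.1, 0.1, 0.1, 0.1, giving H' = 1.748067 (working shown to 6 dp, full precision carried).
Station 2: N=34, proportions 0.029412, 0.205882, 0.029412, 0.029412, 0.205882, 0.029412, 0.029412, 0.058824, 0.029412, 0.352941, giving H' = 1.807304.
Difference = |1.748067 − 1.807304| = 0.059237, i.e. 0.059 to 3 decimal places.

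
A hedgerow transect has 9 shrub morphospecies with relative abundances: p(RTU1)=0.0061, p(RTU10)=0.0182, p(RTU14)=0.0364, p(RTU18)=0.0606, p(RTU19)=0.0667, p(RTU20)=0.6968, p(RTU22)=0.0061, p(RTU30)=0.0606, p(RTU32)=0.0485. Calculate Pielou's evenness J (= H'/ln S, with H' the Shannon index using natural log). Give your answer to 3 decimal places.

H' = −Σ pᵢ ln pᵢ = −((-0.03111) + (-0.07292) + (-0.12060) + (-0.16989) + (-0.18059) + (-0.25172) + (-0.03111) + (-0.16989) + (-0.14677)) = 1.17460 (working shown to 5 dp, full precision carried).
With S = 9 species, ln S = 2.19722, so J = 1.17460/2.19722 = 0.53458, i.e. 0.535 to 3 decimal places.

0.535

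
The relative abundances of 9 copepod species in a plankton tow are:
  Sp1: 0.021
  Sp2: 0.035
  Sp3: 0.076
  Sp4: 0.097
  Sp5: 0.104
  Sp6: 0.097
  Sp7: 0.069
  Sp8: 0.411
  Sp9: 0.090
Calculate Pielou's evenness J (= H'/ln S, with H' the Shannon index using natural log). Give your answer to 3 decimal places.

0.841

H' = −Σ pᵢ ln pᵢ = −((-0.081128) + (-0.117334) + (-0.195854) + (-0.226305) + (-0.235390) + (-0.226305) + (-0.184482) + (-0.365446) + (-0.216715)) = 1.848959 (working shown to 6 dp, full precision carried).
With S = 9 species, ln S = 2.197225, so J = 1.848959/2.197225 = 0.841497, i.e. 0.841 to 3 decimal places.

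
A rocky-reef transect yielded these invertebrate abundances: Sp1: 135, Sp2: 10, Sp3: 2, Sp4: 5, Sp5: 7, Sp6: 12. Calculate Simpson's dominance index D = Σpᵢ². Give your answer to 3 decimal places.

0.634

Total N = 135+10+2+5+7+12 = 171, so the proportions are 0.78947, 0.05848, 0.0117, 0.02924, 0.04094, 0.07018 (working shown to 5 dp, full precision carried).
D = 0.78947² + 0.05848² + 0.0117² + 0.02924² + 0.04094² + 0.07018² = 0.62327 + 0.00342 + 0.00014 + 0.00085 + 0.00168 + 0.00492 = 0.63428.
To 3 decimal places, D = 0.634.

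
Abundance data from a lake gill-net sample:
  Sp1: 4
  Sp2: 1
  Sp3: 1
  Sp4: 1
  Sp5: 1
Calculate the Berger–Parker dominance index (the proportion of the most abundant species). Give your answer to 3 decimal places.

Total N = 4+1+1+1+1 = 8, so the proportions are 0.5, 0.125, 0.125, 0.125, 0.125 (working shown to 5 dp, full precision carried).
The largest proportion is 0.5, i.e. d = 0.500 to 3 decimal places.

0.500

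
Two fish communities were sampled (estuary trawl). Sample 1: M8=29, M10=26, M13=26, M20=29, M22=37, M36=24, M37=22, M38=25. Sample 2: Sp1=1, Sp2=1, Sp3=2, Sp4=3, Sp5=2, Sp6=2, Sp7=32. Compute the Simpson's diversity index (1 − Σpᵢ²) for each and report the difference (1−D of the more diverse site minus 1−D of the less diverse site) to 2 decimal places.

0.44

Sample 1: N=218, proportions 0.13303, 0.11927, 0.11927, 0.13303, 0.16972, 0.11009, 0.10092, 0.11468, giving 1−D = 0.87190 (working shown to 5 dp, full precision carried).
Sample 2: N=43, proportions 0.02326, 0.02326, 0.04651, 0.06977, 0.04651, 0.04651, 0.74419, giving 1−D = 0.43375.
Difference = |0.87190 − 0.43375| = 0.43815, i.e. 0.44 to 2 decimal places.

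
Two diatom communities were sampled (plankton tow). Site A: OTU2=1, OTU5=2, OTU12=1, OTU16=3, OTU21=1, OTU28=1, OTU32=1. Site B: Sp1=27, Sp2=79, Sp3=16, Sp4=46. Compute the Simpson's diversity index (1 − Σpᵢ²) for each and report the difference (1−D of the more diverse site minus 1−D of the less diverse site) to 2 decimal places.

Site A: N=10, proportions 0.1, 0.2, 0.1, 0.3, 0.1, 0.1, 0.1, giving 1−D = 0.8200 (working shown to 4 dp, full precision carried).
Site B: N=168, proportions 0.1607, 0.4702, 0.0952, 0.2738, giving 1−D = 0.6690.
Difference = |0.8200 − 0.6690| = 0.1510, i.e. 0.15 to 2 decimal places.

0.15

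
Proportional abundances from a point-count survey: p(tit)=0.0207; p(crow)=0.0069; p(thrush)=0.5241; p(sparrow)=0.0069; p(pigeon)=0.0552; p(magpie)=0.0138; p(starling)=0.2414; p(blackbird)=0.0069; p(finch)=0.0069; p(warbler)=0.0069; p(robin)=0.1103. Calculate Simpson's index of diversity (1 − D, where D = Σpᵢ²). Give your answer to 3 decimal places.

0.651

D = 0.0207² + 0.0069² + 0.5241² + 0.0069² + 0.0552² + 0.0138² + 0.2414² + 0.0069² + 0.0069² + 0.0069² + 0.1103² = 0.00043 + 0.00005 + 0.27468 + 0.00005 + 0.00305 + 0.00019 + 0.05827 + 0.00005 + 0.00005 + 0.00005 + 0.01217 = 0.34902 (working shown to 5 dp, full precision carried).
So 1 − D = 0.65098, i.e. 0.651 to 3 decimal places.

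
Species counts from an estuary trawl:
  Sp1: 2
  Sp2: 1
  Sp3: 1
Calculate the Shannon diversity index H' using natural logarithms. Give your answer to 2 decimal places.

Total N = 2+1+1 = 4, so the proportions are 0.5, 0.25, 0.25 (working shown to 4 dp, full precision carried).
Each pᵢ ln pᵢ term: 0.5×(-0.6931)=-0.3466, 0.25×(-1.3863)=-0.3466, 0.25×(-1.3863)=-0.3466.
Sum = -1.0397, so H' = 1.04.

1.04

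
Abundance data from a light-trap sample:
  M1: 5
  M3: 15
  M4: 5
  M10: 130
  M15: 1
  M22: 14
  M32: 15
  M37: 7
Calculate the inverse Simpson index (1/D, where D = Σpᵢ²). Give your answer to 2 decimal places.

2.09

Total N = 5+15+5+130+1+14+15+7 = 192, so the proportions are 0.02604, 0.07812, 0.02604, 0.67708, 0.00521, 0.07292, 0.07812, 0.03646 (working shown to 5 dp, full precision carried).
D = 0.02604² + 0.07812² + 0.02604² + 0.67708² + 0.00521² + 0.07292² + 0.07812² + 0.03646² = 0.00068 + 0.00610 + 0.00068 + 0.45844 + 0.00003 + 0.00532 + 0.00610 + 0.00133 = 0.47868.
So 1/D = 2.0891, i.e. 2.09 to 2 decimal places.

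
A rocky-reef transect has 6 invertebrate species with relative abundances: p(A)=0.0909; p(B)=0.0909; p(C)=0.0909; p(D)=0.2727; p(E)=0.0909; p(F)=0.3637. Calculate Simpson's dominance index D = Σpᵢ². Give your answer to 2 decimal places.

D = 0.0909² + 0.0909² + 0.0909² + 0.2727² + 0.0909² + 0.3637² = 0.0083 + 0.0083 + 0.0083 + 0.0744 + 0.0083 + 0.1323 = 0.2397 (working shown to 4 dp, full precision carried).
To 2 decimal places, D = 0.24.

0.24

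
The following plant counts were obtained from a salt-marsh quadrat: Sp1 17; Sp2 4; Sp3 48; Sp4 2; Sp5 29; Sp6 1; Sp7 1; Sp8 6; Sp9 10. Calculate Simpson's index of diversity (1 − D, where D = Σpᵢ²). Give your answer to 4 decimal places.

0.7420

Total N = 17+4+48+2+29+1+1+6+10 = 118, so the proportions are 0.144068, 0.033898, 0.40678, 0.016949, 0.245763, 0.008475, 0.008475, 0.050847, 0.084746 (working shown to 6 dp, full precision carried).
D = 0.144068² + 0.033898² + 0.40678² + 0.016949² + 0.245763² + 0.008475² + 0.008475² + 0.050847² + 0.084746² = 0.020756 + 0.001149 + 0.165470 + 0.000287 + 0.060399 + 0.000072 + 0.000072 + 0.002585 + 0.007182 = 0.257972.
So 1 − D = 0.742028, i.e. 0.7420 to 4 decimal places.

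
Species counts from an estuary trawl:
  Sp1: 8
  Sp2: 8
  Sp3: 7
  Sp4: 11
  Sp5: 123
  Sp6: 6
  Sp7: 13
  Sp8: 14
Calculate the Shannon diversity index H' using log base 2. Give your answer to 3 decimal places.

Total N = 8+8+7+11+123+6+13+14 = 190, so the proportions are 0.04211, 0.04211, 0.03684, 0.05789, 0.64737, 0.03158, 0.06842, 0.07368 (working shown to 5 dp, full precision carried).
Each pᵢ log₂ pᵢ term: 0.04211×(-4.56986)=-0.19241, 0.04211×(-4.56986)=-0.19241, 0.03684×(-4.76250)=-0.17546, 0.05789×(-4.11042)=-0.23797, 0.64737×(-0.62734)=-0.40612, 0.03158×(-4.98489)=-0.15742, 0.06842×(-3.86942)=-0.26475, 0.07368×(-3.76250)=-0.27724.
Sum = -1.90379, so H' = 1.904.

1.904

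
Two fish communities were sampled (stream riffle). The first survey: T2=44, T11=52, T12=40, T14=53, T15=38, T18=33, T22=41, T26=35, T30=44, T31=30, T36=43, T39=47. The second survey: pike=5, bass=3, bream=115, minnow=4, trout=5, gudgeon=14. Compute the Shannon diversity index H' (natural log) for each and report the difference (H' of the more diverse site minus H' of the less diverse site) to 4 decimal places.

The first survey: N=500, proportions 0.088, 0.104, 0.08, 0.106, 0.076, 0.066, 0.082, 0.07, 0.088, 0.06, 0.086, 0.094, giving H' = 2.4716378 (working shown to 7 dp, full precision carried).
The second survey: N=146, proportions 0.0342466, 0.0205479, 0.7876712, 0.0273973, 0.0342466, 0.0958904, giving H' = 0.8223094.
Difference = |2.4716378 − 0.8223094| = 1.6493284, i.e. 1.6493 to 4 decimal places.

1.6493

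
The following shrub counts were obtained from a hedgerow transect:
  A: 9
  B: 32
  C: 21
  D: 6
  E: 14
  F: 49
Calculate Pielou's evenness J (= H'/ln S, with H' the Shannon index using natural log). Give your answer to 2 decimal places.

Total N = 9+32+21+6+14+49 = 131, so the proportions are 0.0687, 0.2443, 0.1603, 0.0458, 0.1069, 0.374 (working shown to 4 dp, full precision carried).
H' = −Σ pᵢ ln pᵢ = −((-0.1840) + (-0.3443) + (-0.2935) + (-0.1412) + (-0.2390) + (-0.3678)) = 1.5698.
With S = 6 species, ln S = 1.7918, so J = 1.5698/1.7918 = 0.8761, i.e. 0.88 to 2 decimal places.

0.88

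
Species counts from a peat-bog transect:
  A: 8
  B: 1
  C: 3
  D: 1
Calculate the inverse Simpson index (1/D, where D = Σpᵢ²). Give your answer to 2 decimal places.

2.25

Total N = 8+1+3+1 = 13, so the proportions are 0.61538, 0.07692, 0.23077, 0.07692 (working shown to 5 dp, full precision carried).
D = 0.61538² + 0.07692² + 0.23077² + 0.07692² = 0.37870 + 0.00592 + 0.05325 + 0.00592 = 0.44379.
So 1/D = 2.2533, i.e. 2.25 to 2 decimal places.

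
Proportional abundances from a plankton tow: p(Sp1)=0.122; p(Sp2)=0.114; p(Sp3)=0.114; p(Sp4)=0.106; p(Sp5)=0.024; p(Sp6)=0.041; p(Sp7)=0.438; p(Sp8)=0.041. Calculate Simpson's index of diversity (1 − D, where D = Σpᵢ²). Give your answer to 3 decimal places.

D = 0.122² + 0.114² + 0.114² + 0.106² + 0.024² + 0.041² + 0.438² + 0.041² = 0.01488 + 0.01300 + 0.01300 + 0.01124 + 0.00058 + 0.00168 + 0.19184 + 0.00168 = 0.24789 (working shown to 5 dp, full precision carried).
So 1 − D = 0.75211, i.e. 0.752 to 3 decimal places.

0.752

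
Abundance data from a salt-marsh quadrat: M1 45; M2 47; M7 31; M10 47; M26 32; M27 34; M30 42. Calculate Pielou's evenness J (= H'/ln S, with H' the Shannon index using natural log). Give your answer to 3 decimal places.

0.993

Total N = 45+47+31+47+32+34+42 = 278, so the proportions are 0.16187, 0.16906, 0.11151, 0.16906, 0.11511, 0.1223, 0.15108 (working shown to 5 dp, full precision carried).
H' = −Σ pᵢ ln pᵢ = −((-0.29476) + (-0.30051) + (-0.24461) + (-0.30051) + (-0.24885) + (-0.25699) + (-0.28553)) = 1.93176.
With S = 7 species, ln S = 1.94591, so J = 1.93176/1.94591 = 0.99273, i.e. 0.993 to 3 decimal places.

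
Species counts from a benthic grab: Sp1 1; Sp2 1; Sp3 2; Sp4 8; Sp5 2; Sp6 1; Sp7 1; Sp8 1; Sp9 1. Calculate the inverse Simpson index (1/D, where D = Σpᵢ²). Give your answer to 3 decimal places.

4.154

Total N = 1+1+2+8+2+1+1+1+1 = 18, so the proportions are 0.0555556, 0.0555556, 0.1111111, 0.4444444, 0.1111111, 0.0555556, 0.0555556, 0.0555556, 0.0555556 (working shown to 7 dp, full precision carried).
D = 0.0555556² + 0.0555556² + 0.1111111² + 0.4444444² + 0.1111111² + 0.0555556² + 0.0555556² + 0.0555556² + 0.0555556² = 0.0030864 + 0.0030864 + 0.0123457 + 0.1975309 + 0.0123457 + 0.0030864 + 0.0030864 + 0.0030864 + 0.0030864 = 0.2407407.
So 1/D = 4.15385, i.e. 4.154 to 3 decimal places.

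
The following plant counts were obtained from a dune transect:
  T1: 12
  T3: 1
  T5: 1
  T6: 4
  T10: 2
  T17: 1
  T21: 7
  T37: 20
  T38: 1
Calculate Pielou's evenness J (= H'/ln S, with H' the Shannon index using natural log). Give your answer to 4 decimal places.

0.7469

Total N = 12+1+1+4+2+1+7+20+1 = 49, so the proportions are 0.244898, 0.020408, 0.020408, 0.081633, 0.040816, 0.020408, 0.142857, 0.408163, 0.020408 (working shown to 6 dp, full precision carried).
H' = −Σ pᵢ ln pᵢ = −((-0.344550) + (-0.079425) + (-0.079425) + (-0.204533) + (-0.130558) + (-0.079425) + (-0.277987) + (-0.365750) + (-0.079425)) = 1.641078.
With S = 9 species, ln S = 2.197225, so J = 1.641078/2.197225 = 0.746887, i.e. 0.7469 to 4 decimal places.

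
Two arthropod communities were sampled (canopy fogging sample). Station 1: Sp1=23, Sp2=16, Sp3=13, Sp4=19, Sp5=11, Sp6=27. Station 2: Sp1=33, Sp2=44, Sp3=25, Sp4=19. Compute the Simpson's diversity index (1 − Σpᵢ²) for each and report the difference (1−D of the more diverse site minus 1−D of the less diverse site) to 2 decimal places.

0.09

Station 1: N=109, proportions 0.211009, 0.146789, 0.119266, 0.174312, 0.100917, 0.247706, giving 1−D = 0.817776 (working shown to 6 dp, full precision carried).
Station 2: N=121, proportions 0.272727, 0.363636, 0.206612, 0.157025, giving 1−D = 0.726043.
Difference = |0.817776 − 0.726043| = 0.091733, i.e. 0.09 to 2 decimal places.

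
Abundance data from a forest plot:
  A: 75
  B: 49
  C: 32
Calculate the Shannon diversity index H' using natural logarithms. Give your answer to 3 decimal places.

1.041

Total N = 75+49+32 = 156, so the proportions are 0.48077, 0.3141, 0.20513 (working shown to 5 dp, full precision carried).
Each pᵢ ln pᵢ term: 0.48077×(-0.73237)=-0.35210, 0.3141×(-1.15804)=-0.36374, 0.20513×(-1.58412)=-0.32495.
Sum = -1.04079, so H' = 1.041.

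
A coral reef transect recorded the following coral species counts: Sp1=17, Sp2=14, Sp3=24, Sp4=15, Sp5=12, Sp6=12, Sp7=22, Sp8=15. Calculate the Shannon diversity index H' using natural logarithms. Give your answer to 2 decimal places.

2.05

Total N = 17+14+24+15+12+12+22+15 = 131, so the proportions are 0.1298, 0.1069, 0.1832, 0.1145, 0.0916, 0.0916, 0.1679, 0.1145 (working shown to 4 dp, full precision carried).
Each pᵢ ln pᵢ term: 0.1298×(-2.0420)=-0.2650, 0.1069×(-2.2361)=-0.2390, 0.1832×(-1.6971)=-0.3109, 0.1145×(-2.1671)=-0.2481, 0.0916×(-2.3903)=-0.2190, 0.0916×(-2.3903)=-0.2190, 0.1679×(-1.7842)=-0.2996, 0.1145×(-2.1671)=-0.2481.
Sum = -2.0487, so H' = 2.05.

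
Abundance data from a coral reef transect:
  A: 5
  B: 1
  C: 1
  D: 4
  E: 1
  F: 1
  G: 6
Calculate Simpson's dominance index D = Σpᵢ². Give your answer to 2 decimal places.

0.22

Total N = 5+1+1+4+1+1+6 = 19, so the proportions are 0.2632, 0.0526, 0.0526, 0.2105, 0.0526, 0.0526, 0.3158 (working shown to 4 dp, full precision carried).
D = 0.2632² + 0.0526² + 0.0526² + 0.2105² + 0.0526² + 0.0526² + 0.3158² = 0.0693 + 0.0028 + 0.0028 + 0.0443 + 0.0028 + 0.0028 + 0.0997 = 0.2244.
To 2 decimal places, D = 0.22.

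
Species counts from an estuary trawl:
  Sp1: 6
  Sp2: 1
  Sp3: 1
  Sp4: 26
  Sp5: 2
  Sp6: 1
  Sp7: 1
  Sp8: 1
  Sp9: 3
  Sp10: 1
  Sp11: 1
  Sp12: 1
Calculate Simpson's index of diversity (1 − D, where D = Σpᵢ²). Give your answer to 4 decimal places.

0.6380

Total N = 6+1+1+26+2+1+1+1+3+1+1+1 = 45, so the proportions are 0.133333, 0.022222, 0.022222, 0.577778, 0.044444, 0.022222, 0.022222, 0.022222, 0.066667, 0.022222, 0.022222, 0.022222 (working shown to 6 dp, full precision carried).
D = 0.133333² + 0.022222² + 0.022222² + 0.577778² + 0.044444² + 0.022222² + 0.022222² + 0.022222² + 0.066667² + 0.022222² + 0.022222² + 0.022222² = 0.017778 + 0.000494 + 0.000494 + 0.333827 + 0.001975 + 0.000494 + 0.000494 + 0.000494 + 0.004444 + 0.000494 + 0.000494 + 0.000494 = 0.361975.
So 1 − D = 0.638025, i.e. 0.6380 to 4 decimal places.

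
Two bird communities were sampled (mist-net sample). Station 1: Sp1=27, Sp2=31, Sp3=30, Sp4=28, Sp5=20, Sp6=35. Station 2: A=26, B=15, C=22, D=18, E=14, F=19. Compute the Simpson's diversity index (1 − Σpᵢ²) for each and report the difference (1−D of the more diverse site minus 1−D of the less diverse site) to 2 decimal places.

Station 1: N=171, proportions 0.1579, 0.1813, 0.1754, 0.1637, 0.117, 0.2047, giving 1−D = 0.8290 (working shown to 4 dp, full precision carried).
Station 2: N=114, proportions 0.2281, 0.1316, 0.193, 0.1579, 0.1228, 0.1667, giving 1−D = 0.8256.
Difference = |0.8290 − 0.8256| = 0.0034, i.e. 0.00 to 2 decimal places.

0.00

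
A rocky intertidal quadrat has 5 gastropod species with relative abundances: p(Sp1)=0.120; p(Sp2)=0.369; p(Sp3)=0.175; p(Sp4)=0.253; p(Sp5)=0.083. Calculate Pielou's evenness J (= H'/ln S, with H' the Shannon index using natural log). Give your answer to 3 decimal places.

0.921

H' = −Σ pᵢ ln pᵢ = −((-0.25443) + (-0.36788) + (-0.30502) + (-0.34771) + (-0.20658)) = 1.48162 (working shown to 5 dp, full precision carried).
With S = 5 species, ln S = 1.60944, so J = 1.48162/1.60944 = 0.92058, i.e. 0.921 to 3 decimal places.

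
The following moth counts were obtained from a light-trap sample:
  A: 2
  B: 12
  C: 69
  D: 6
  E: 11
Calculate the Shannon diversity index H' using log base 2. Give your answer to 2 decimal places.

1.44

Total N = 2+12+69+6+11 = 100, so the proportions are 0.02, 0.12, 0.69, 0.06, 0.11 (working shown to 4 dp, full precision carried).
Each pᵢ log₂ pᵢ term: 0.02×(-5.6439)=-0.1129, 0.12×(-3.0589)=-0.3671, 0.69×(-0.5353)=-0.3694, 0.06×(-4.0589)=-0.2435, 0.11×(-3.1844)=-0.3503.
Sum = -1.4431, so H' = 1.44.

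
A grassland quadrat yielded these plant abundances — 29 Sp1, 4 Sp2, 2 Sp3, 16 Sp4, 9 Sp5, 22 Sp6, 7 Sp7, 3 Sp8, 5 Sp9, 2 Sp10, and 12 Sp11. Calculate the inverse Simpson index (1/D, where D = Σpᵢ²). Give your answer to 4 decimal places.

Total N = 29+4+2+16+9+22+7+3+5+2+12 = 111, so the proportions are 0.26126126, 0.03603604, 0.01801802, 0.14414414, 0.08108108, 0.1981982, 0.06306306, 0.02702703, 0.04504505, 0.01801802, 0.10810811 (working shown to 8 dp, full precision carried).
D = 0.26126126² + 0.03603604² + 0.01801802² + 0.14414414² + 0.08108108² + 0.1981982² + 0.06306306² + 0.02702703² + 0.04504505² + 0.01801802² + 0.10810811² = 0.06825745 + 0.00129860 + 0.00032465 + 0.02077753 + 0.00657414 + 0.03928253 + 0.00397695 + 0.00073046 + 0.00202906 + 0.00032465 + 0.01168736 = 0.15526337.
So 1/D = 6.440669, i.e. 6.4407 to 4 decimal places.

6.4407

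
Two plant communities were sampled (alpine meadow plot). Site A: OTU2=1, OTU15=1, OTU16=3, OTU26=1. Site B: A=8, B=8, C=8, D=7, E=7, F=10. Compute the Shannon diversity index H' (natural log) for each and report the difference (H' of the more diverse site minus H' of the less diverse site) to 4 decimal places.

0.5418

Site A: N=6, proportions 0.166667, 0.166667, 0.5, 0.166667, giving H' = 1.242453 (working shown to 6 dp, full precision carried).
Site B: N=48, proportions 0.166667, 0.166667, 0.166667, 0.145833, 0.145833, 0.208333, giving H' = 1.784218.
Difference = |1.242453 − 1.784218| = 0.541765, i.e. 0.5418 to 4 decimal places.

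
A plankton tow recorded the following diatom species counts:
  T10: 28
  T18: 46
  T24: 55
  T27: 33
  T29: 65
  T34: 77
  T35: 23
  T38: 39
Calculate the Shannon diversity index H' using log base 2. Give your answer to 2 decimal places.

Total N = 28+46+55+33+65+77+23+39 = 366, so the proportions are 0.0765, 0.1257, 0.1503, 0.0902, 0.1776, 0.2104, 0.0628, 0.1066 (working shown to 4 dp, full precision carried).
Each pᵢ log₂ pᵢ term: 0.0765×(-3.7083)=-0.2837, 0.1257×(-2.9921)=-0.3761, 0.1503×(-2.7343)=-0.4109, 0.0902×(-3.4713)=-0.3130, 0.1776×(-2.4933)=-0.4428, 0.2104×(-2.2489)=-0.4731, 0.0628×(-3.9921)=-0.2509, 0.1066×(-3.2303)=-0.3442.
Sum = -2.8947, so H' = 2.89.

2.89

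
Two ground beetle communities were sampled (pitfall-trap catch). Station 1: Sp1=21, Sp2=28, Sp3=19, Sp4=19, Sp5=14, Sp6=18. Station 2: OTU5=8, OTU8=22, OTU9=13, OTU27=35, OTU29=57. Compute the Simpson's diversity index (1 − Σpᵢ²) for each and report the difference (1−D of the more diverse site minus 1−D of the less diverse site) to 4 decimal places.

Station 1: N=119, proportions 0.176471, 0.235294, 0.159664, 0.159664, 0.117647, 0.151261, giving 1−D = 0.825789 (working shown to 6 dp, full precision carried).
Station 2: N=135, proportions 0.059259, 0.162963, 0.096296, 0.259259, 0.422222, giving 1−D = 0.715171.
Difference = |0.825789 − 0.715171| = 0.110618, i.e. 0.1106 to 4 decimal places.

0.1106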